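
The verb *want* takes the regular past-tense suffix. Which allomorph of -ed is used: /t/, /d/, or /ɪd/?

The stem *want* ends in /t/ or /d/.
The -ed suffix is realized as /ɪd/ after /t, d/; as /t/ after other voiceless consonants; and as /d/ after other voiced sounds.
So -ed on *want* is pronounced /ɪd/.

/ɪd/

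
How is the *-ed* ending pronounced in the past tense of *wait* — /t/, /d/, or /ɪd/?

The stem *wait* ends in /t/ or /d/.
The -ed suffix is realized as /ɪd/ after /t, d/; as /t/ after other voiceless consonants; and as /d/ after other voiced sounds.
So -ed on *wait* is pronounced /ɪd/.

/ɪd/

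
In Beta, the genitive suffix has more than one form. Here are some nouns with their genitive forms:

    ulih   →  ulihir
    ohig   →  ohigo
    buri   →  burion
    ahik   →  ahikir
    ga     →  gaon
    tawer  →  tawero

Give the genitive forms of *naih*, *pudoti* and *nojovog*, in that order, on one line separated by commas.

Looking at the final sound of each stem: -ir when the stem ends in a voiceless consonant (*ulih*, *ahik*); -o when the stem ends in a voiced consonant (*ohig*, *tawer*); -on when the stem ends in a vowel (*buri*, *ga*).
The final sound of *naih* is /h/, which is a voiceless consonant, so the suffix is -ir, giving *naihir*.
*pudoti*: final sound = /i/, a vowel → -on → *pudotion*.
Since the final sound of *nojovog* is /g/ (a voiced consonant), it takes -o, giving *nojovogo*.

naihir, pudotion, nojovogo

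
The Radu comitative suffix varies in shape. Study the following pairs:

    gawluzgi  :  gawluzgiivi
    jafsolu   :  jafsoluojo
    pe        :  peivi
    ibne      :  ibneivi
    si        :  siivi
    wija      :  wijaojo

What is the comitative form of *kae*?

kaeivi

The pattern is front/back vowel harmony: -ivi when the last vowel of the stem is a front vowel (*gawluzgi*, *pe*, *ibne*, *si*); -ojo when the last vowel of the stem is a back vowel (*jafsolu*, *wija*).
Since the last vowel of *kae* is /e/ (a front vowel), it takes -ivi, giving *kaeivi*.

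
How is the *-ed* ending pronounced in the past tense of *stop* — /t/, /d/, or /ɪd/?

/t/

The stem *stop* ends in a voiceless consonant other than /t/.
The -ed suffix is realized as /ɪd/ after /t, d/; as /t/ after other voiceless consonants; and as /d/ after other voiced sounds.
So -ed on *stop* is pronounced /t/.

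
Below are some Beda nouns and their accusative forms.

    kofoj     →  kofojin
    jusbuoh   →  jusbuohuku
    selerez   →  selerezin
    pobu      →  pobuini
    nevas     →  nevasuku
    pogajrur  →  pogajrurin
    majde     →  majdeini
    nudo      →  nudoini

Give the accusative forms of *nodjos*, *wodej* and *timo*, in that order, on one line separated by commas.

nodjosuku, wodejin, timoini

The alternation tracks the final sound of the stem — -uku when the stem ends in a voiceless consonant (*jusbuoh*, *nevas*); -in when the stem ends in a voiced consonant (*kofoj*, *selerez*, *pogajrur*); -ini when the stem ends in a vowel (*pobu*, *majde*, *nudo*).
The final sound of *nodjos* is /s/, which is a voiceless consonant, so the suffix is -uku, giving *nodjosuku*.
*wodej* — final sound /j/ (a voiced consonant) → -in → *wodejin*.
Since the final sound of *timo* is /o/ (a vowel), it takes -ini, giving *timoini*.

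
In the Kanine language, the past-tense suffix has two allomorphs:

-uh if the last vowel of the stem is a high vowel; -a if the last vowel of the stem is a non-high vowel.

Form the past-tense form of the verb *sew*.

The last vowel of *sew* is /e/, which is a non-high vowel, so the suffix is -a, giving *sewa*.

sewa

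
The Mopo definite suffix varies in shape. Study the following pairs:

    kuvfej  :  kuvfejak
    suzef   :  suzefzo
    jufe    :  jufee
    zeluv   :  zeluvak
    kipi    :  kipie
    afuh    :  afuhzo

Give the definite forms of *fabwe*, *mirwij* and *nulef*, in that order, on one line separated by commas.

Looking at the final sound of each stem: -zo when the stem ends in a voiceless consonant (*suzef*, *afuh*); -ak when the stem ends in a voiced consonant (*kuvfej*, *zeluv*); -e when the stem ends in a vowel (*jufe*, *kipi*).
*fabwe*: final sound = /e/, a vowel → -e → *fabwee*.
Since the final sound of *mirwij* is /j/ (a voiced consonant), it takes -ak, giving *mirwijak*.
*nulef*: final sound = /f/, a voiceless consonant → -zo → *nulefzo*.

fabwee, mirwijak, nulefzo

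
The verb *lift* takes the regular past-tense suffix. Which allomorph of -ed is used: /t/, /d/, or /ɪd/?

The stem *lift* ends in /t/ or /d/.
The -ed suffix is realized as /ɪd/ after /t, d/; as /t/ after other voiceless consonants; and as /d/ after other voiced sounds.
So -ed on *lift* is pronounced /ɪd/.

/ɪd/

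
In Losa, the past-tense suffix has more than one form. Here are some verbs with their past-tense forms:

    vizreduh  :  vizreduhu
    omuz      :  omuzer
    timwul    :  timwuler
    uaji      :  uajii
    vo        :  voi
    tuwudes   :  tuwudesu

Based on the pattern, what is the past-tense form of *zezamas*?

The suffix is conditioned by the final sound: -u when the stem ends in a voiceless consonant (*vizreduh*, *tuwudes*); -er when the stem ends in a voiced consonant (*omuz*, *timwul*); -i when the stem ends in a vowel (*uaji*, *vo*).
The final sound of *zezamas* is /s/, which is a voiceless consonant, so the suffix is -u, giving *zezamasu*.

zezamasu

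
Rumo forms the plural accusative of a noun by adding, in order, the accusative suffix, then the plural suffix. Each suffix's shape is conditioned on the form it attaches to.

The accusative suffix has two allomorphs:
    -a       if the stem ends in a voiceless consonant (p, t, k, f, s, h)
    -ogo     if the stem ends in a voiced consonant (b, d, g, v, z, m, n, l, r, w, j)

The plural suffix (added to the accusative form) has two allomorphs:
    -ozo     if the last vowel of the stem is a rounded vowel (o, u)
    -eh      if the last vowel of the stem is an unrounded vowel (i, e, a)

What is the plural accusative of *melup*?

The final consonant of *melup* is /p/, which is voiceless, so the accusative suffix is -a, giving *melupa*.
Since the last vowel of the accusative form *melupa* is /a/ (an unrounded vowel), it takes -eh, giving *melupaeh*.

melupaeh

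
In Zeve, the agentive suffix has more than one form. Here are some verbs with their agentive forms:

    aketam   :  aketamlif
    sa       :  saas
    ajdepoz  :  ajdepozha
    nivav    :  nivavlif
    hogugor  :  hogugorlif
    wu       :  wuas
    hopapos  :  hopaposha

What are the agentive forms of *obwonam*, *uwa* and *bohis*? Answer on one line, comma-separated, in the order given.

The alternation tracks the final sound of the stem — -ha when the stem ends in a sibilant (*ajdepoz*, *hopapos*); -lif when the stem ends in a non-sibilant consonant (*aketam*, *nivav*, *hogugor*); -as when the stem ends in a vowel (*sa*, *wu*).
The final sound of *obwonam* is /m/, which is a non-sibilant consonant, so the suffix is -lif, giving *obwonamlif*.
The final sound of *uwa* is /a/, which is a vowel, so the suffix is -as, giving *uwaas*.
The final sound of *bohis* is /s/, which is a sibilant, so the suffix is -ha, giving *bohisha*.

obwonamlif, uwaas, bohisha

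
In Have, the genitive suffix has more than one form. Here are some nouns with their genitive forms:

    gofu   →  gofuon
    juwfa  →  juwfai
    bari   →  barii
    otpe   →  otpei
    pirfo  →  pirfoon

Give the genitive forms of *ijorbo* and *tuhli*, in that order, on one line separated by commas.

The alternation tracks the last vowel of the stem — -on when the last vowel of the stem is a rounded vowel (*gofu*, *pirfo*); -i when the last vowel of the stem is an unrounded vowel (*juwfa*, *bari*, *otpe*).
*ijorbo* — last vowel /o/ (a rounded vowel) → -on → *ijorboon*.
Since the last vowel of *tuhli* is /i/ (an unrounded vowel), it takes -i, giving *tuhlii*.

ijorboon, tuhlii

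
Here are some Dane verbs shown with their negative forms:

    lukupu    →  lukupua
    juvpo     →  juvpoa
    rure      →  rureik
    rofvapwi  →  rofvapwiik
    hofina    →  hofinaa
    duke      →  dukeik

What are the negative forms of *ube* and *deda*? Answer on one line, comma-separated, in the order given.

ubeik, dedaa

Looking at the last vowel of each stem: -ik when the last vowel of the stem is a front vowel (*rure*, *rofvapwi*, *duke*); -a when the last vowel of the stem is a back vowel (*lukupu*, *juvpo*, *hofina*).
*ube*: last vowel = /e/, a front vowel → -ik → *ubeik*.
The last vowel of *deda* is /a/, which is a back vowel, so the suffix is -a, giving *dedaa*.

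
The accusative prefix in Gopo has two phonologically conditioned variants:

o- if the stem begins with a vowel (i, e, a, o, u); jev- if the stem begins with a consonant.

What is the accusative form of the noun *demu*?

jevdemu

The first sound of *demu* is /d/, which is a consonant, so the prefix is jev-, giving *jevdemu*.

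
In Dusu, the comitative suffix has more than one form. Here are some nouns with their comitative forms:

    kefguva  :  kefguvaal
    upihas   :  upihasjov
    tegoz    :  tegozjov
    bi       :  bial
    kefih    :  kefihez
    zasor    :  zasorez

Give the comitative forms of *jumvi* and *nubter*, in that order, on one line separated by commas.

The pattern is sibilance of the final sound: -jov when the stem ends in a sibilant (*upihas*, *tegoz*); -ez when the stem ends in a non-sibilant consonant (*kefih*, *zasor*); -al when the stem ends in a vowel (*kefguva*, *bi*).
Since the final sound of *jumvi* is /i/ (a vowel), it takes -al, giving *jumvial*.
*nubter*: final sound = /r/, a non-sibilant consonant → -ez → *nubterez*.

jumvial, nubterez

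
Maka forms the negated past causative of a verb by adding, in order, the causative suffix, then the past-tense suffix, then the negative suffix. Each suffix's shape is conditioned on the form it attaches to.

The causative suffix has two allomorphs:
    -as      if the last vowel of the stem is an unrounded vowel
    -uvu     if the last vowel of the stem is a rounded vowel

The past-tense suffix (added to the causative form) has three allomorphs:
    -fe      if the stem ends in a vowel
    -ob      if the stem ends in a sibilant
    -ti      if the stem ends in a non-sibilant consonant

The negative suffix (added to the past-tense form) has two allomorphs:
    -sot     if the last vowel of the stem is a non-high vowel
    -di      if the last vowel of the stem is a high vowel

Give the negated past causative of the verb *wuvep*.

*wuvep*: last vowel = /e/, an unrounded vowel → -as → *wuvepas*.
The final sound of the causative form *wuvepas* is /s/, which is a sibilant, so the past-tense suffix is -ob, giving *wuvepasob*.
The past-tense form *wuvepasob*: last vowel = /o/, a non-high vowel → -sot → *wuvepasobsot*.

wuvepasobsot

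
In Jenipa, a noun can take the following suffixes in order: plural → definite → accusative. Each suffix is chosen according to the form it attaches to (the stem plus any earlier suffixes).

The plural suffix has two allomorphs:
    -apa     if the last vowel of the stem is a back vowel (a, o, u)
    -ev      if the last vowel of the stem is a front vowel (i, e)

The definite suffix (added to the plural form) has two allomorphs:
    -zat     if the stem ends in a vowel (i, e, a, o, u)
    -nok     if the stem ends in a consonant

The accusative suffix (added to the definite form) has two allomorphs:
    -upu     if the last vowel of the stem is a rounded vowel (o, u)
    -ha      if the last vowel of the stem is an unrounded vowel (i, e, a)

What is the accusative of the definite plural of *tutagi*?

tutagievnokupu

*tutagi*: last vowel = /i/, a front vowel → -ev → *tutagiev*.
Since the final sound of the plural form *tutagiev* is /v/ (a consonant), it takes -nok, giving *tutagievnok*.
The definite form *tutagievnok* — last vowel /o/ (a rounded vowel) → -upu → *tutagievnokupu*.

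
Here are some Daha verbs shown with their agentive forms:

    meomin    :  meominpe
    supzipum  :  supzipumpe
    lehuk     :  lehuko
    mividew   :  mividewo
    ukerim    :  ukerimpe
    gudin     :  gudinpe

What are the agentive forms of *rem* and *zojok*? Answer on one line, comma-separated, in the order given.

Looking at the final consonant of each stem: -pe when the stem ends in a nasal (*meomin*, *supzipum*, *ukerim*, *gudin*); -o when the stem ends in a non-nasal consonant (*lehuk*, *mividew*).
*rem* — final consonant /m/ (a nasal) → -pe → *rempe*.
*zojok*: final consonant = /k/, non-nasal → -o → *zojoko*.

rempe, zojoko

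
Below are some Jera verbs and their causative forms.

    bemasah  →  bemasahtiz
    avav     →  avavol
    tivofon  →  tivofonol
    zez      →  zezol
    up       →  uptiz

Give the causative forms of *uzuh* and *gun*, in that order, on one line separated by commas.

uzuhtiz, gunol

The suffix is conditioned by the final consonant: -tiz when the stem ends in a voiceless consonant (*bemasah*, *up*); -ol when the stem ends in a voiced consonant (*avav*, *tivofon*, *zez*).
*uzuh* — final consonant /h/ (voiceless) → -tiz → *uzuhtiz*.
*gun* — final consonant /n/ (voiced) → -ol → *gunol*.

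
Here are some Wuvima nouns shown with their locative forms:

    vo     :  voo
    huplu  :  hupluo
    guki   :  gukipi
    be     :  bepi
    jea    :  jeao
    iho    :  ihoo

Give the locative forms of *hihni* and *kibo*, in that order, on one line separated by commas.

The suffix is conditioned by the last vowel: -pi when the last vowel of the stem is a front vowel (*guki*, *be*); -o when the last vowel of the stem is a back vowel (*vo*, *huplu*, *jea*, *iho*).
*hihni*: last vowel = /i/, a front vowel → -pi → *hihnipi*.
*kibo* — last vowel /o/ (a back vowel) → -o → *kiboo*.

hihnipi, kiboo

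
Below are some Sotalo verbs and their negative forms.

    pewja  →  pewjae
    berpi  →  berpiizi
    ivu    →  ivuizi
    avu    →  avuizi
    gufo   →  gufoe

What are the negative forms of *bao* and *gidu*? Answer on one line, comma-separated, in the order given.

baoe, giduizi

The alternation tracks the last vowel of the stem — -izi when the last vowel of the stem is a high vowel (*berpi*, *ivu*, *avu*); -e when the last vowel of the stem is a non-high vowel (*pewja*, *gufo*).
*bao*: last vowel = /o/, a non-high vowel → -e → *baoe*.
Since the last vowel of *gidu* is /u/ (a high vowel), it takes -izi, giving *giduizi*.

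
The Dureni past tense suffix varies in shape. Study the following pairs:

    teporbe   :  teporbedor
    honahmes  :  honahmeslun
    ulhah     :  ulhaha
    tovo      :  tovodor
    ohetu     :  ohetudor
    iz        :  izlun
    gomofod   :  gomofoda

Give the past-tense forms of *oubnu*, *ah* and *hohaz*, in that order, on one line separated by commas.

The suffix is conditioned by the final sound: -lun when the stem ends in a sibilant (*honahmes*, *iz*); -a when the stem ends in a non-sibilant consonant (*ulhah*, *gomofod*); -dor when the stem ends in a vowel (*teporbe*, *tovo*, *ohetu*).
The final sound of *oubnu* is /u/, which is a vowel, so the suffix is -dor, giving *oubnudor*.
The final sound of *ah* is /h/, which is a non-sibilant consonant, so the suffix is -a, giving *aha*.
Since the final sound of *hohaz* is /z/ (a sibilant), it takes -lun, giving *hohazlun*.

oubnudor, aha, hohazlun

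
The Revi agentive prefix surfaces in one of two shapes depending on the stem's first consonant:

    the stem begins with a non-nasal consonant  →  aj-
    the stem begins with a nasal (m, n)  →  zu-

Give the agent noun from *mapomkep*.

*mapomkep*: first consonant = /m/, a nasal → zu- → *zumapomkep*.

zumapomkep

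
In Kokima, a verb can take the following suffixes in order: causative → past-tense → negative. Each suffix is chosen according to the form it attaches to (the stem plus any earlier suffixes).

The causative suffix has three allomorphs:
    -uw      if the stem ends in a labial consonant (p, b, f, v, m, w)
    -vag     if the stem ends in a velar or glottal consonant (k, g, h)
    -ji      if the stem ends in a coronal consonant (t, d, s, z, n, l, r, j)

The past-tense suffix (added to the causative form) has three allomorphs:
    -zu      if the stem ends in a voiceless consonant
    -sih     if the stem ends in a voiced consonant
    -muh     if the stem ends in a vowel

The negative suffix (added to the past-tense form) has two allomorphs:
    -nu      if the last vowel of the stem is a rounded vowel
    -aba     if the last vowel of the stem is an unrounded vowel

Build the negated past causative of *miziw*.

miziwuwsihaba

*miziw*: final consonant = /w/, labial → -uw → *miziwuw*.
Since the final sound of the causative form *miziwuw* is /w/ (a voiced consonant), it takes -sih, giving *miziwuwsih*.
The past-tense form *miziwuwsih*: last vowel = /i/, an unrounded vowel → -aba → *miziwuwsihaba*.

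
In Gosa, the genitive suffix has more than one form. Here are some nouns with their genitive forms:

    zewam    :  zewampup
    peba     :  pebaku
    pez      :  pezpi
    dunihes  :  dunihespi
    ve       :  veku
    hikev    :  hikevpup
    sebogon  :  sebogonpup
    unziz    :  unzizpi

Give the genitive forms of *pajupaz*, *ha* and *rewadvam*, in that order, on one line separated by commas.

The pattern is sibilance of the final sound: -pi when the stem ends in a sibilant (*pez*, *dunihes*, *unziz*); -pup when the stem ends in a non-sibilant consonant (*zewam*, *hikev*, *sebogon*); -ku when the stem ends in a vowel (*peba*, *ve*).
*pajupaz* — final sound /z/ (a sibilant) → -pi → *pajupazpi*.
*ha* — final sound /a/ (a vowel) → -ku → *haku*.
Since the final sound of *rewadvam* is /m/ (a non-sibilant consonant), it takes -pup, giving *rewadvampup*.

pajupazpi, haku, rewadvampup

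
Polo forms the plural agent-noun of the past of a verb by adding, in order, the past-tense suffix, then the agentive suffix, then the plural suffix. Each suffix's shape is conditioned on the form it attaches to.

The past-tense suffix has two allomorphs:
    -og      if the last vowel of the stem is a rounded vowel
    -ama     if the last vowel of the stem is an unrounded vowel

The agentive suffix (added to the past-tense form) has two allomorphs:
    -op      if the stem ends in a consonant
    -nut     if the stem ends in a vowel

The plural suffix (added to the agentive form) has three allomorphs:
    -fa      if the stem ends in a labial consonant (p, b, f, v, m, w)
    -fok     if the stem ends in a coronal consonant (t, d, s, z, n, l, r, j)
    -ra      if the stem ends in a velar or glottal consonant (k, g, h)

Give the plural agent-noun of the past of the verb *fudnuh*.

The last vowel of *fudnuh* is /u/, which is a rounded vowel, so the past-tense suffix is -og, giving *fudnuhog*.
The past-tense form *fudnuhog*: final sound = /g/, a consonant → -op → *fudnuhogop*.
The agentive form *fudnuhogop* — final consonant /p/ (labial) → -fa → *fudnuhogopfa*.

fudnuhogopfa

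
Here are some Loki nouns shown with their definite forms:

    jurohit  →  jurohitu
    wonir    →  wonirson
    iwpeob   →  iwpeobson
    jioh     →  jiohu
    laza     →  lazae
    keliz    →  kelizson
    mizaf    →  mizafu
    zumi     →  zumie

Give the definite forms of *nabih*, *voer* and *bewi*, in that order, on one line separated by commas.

The suffix is conditioned by the final sound: -u when the stem ends in a voiceless consonant (*jurohit*, *jioh*, *mizaf*); -son when the stem ends in a voiced consonant (*wonir*, *iwpeob*, *keliz*); -e when the stem ends in a vowel (*laza*, *zumi*).
The final sound of *nabih* is /h/, which is a voiceless consonant, so the suffix is -u, giving *nabihu*.
Since the final sound of *voer* is /r/ (a voiced consonant), it takes -son, giving *voerson*.
The final sound of *bewi* is /i/, which is a vowel, so the suffix is -e, giving *bewie*.

nabihu, voerson, bewie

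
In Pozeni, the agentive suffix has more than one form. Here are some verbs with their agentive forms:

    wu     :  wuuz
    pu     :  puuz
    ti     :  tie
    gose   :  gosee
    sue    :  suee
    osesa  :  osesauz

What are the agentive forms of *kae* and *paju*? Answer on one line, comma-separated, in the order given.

Looking at the last vowel of each stem: -e when the last vowel of the stem is a front vowel (*ti*, *gose*, *sue*); -uz when the last vowel of the stem is a back vowel (*wu*, *pu*, *osesa*).
The last vowel of *kae* is /e/, which is a front vowel, so the suffix is -e, giving *kaee*.
Since the last vowel of *paju* is /u/ (a back vowel), it takes -uz, giving *pajuuz*.

kaee, pajuuz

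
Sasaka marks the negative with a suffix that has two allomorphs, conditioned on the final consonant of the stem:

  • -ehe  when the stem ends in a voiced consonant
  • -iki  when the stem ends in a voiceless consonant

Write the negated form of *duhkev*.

duhkevehe

*duhkev* — final consonant /v/ (voiced) → -ehe → *duhkevehe*.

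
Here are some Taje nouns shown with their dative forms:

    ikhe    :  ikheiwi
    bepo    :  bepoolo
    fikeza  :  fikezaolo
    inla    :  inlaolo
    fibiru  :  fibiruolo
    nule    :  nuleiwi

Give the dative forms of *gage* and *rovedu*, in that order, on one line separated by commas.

gageiwi, roveduolo

The alternation tracks the last vowel of the stem — -iwi when the last vowel of the stem is a front vowel (*ikhe*, *nule*); -olo when the last vowel of the stem is a back vowel (*bepo*, *fikeza*, *inla*, *fibiru*).
The last vowel of *gage* is /e/, which is a front vowel, so the suffix is -iwi, giving *gageiwi*.
Since the last vowel of *rovedu* is /u/ (a back vowel), it takes -olo, giving *roveduolo*.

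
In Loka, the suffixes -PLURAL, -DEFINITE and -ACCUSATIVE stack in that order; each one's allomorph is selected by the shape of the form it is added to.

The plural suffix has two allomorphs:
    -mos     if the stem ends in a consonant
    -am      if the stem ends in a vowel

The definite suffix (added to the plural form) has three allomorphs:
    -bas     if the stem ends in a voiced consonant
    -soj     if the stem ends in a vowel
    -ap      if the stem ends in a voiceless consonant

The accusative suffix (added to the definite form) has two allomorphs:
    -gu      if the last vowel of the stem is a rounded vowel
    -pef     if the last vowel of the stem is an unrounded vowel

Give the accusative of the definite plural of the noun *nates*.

natesmosappef

*nates* — final sound /s/ (a consonant) → -mos → *natesmos*.
The plural form *natesmos* — final sound /s/ (a voiceless consonant) → -ap → *natesmosap*.
The last vowel of the definite form *natesmosap* is /a/, which is an unrounded vowel, so the accusative suffix is -pef, giving *natesmosappef*.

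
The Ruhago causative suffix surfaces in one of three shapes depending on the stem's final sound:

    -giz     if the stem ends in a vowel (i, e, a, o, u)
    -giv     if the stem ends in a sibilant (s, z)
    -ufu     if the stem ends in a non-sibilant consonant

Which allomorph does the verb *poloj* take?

-ufu

*poloj*: final sound = /j/, a non-sibilant consonant → -ufu.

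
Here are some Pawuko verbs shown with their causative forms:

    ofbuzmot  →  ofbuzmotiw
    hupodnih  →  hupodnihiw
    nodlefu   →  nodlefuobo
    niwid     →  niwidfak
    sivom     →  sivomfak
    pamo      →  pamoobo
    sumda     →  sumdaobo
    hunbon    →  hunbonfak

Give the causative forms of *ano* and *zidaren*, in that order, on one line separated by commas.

anoobo, zidarenfak

Looking at the final sound of each stem: -iw when the stem ends in a voiceless consonant (*ofbuzmot*, *hupodnih*); -fak when the stem ends in a voiced consonant (*niwid*, *sivom*, *hunbon*); -obo when the stem ends in a vowel (*nodlefu*, *pamo*, *sumda*).
Since the final sound of *ano* is /o/ (a vowel), it takes -obo, giving *anoobo*.
Since the final sound of *zidaren* is /n/ (a voiced consonant), it takes -fak, giving *zidarenfak*.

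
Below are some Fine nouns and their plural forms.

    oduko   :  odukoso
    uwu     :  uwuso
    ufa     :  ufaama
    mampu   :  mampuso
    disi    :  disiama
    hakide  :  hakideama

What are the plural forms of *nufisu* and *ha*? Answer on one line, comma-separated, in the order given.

nufisuso, haama

The pattern is rounding harmony: -so when the last vowel of the stem is a rounded vowel (*oduko*, *uwu*, *mampu*); -ama when the last vowel of the stem is an unrounded vowel (*ufa*, *disi*, *hakide*).
Since the last vowel of *nufisu* is /u/ (a rounded vowel), it takes -so, giving *nufisuso*.
The last vowel of *ha* is /a/, which is an unrounded vowel, so the suffix is -ama, giving *haama*.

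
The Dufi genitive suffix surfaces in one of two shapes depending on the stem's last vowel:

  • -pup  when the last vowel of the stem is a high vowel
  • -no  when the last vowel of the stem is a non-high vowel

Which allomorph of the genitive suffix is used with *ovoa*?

-no

The last vowel of *ovoa* is /a/, which is a non-high vowel, so the suffix is -no.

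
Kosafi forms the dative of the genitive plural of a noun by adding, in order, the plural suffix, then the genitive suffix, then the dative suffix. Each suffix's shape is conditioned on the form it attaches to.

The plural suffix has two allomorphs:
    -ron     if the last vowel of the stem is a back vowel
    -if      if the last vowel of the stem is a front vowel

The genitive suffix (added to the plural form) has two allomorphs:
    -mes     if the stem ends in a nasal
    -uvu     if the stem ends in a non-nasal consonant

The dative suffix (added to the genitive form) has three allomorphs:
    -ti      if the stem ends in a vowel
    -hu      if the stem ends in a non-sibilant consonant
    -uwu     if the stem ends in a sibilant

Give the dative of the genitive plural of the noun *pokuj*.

pokujronmesuwu

The last vowel of *pokuj* is /u/, which is a back vowel, so the plural suffix is -ron, giving *pokujron*.
The plural form *pokujron*: final consonant = /n/, a nasal → -mes → *pokujronmes*.
Since the final sound of the genitive form *pokujronmes* is /s/ (a sibilant), it takes -uwu, giving *pokujronmesuwu*.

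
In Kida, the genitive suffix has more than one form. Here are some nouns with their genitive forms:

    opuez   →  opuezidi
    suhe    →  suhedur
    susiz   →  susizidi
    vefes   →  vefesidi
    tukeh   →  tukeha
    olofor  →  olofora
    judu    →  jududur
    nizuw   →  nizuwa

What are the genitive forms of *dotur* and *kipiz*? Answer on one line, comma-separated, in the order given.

The suffix is conditioned by the final sound: -idi when the stem ends in a sibilant (*opuez*, *susiz*, *vefes*); -a when the stem ends in a non-sibilant consonant (*tukeh*, *olofor*, *nizuw*); -dur when the stem ends in a vowel (*suhe*, *judu*).
*dotur* — final sound /r/ (a non-sibilant consonant) → -a → *dotura*.
*kipiz* — final sound /z/ (a sibilant) → -idi → *kipizidi*.

dotura, kipizidi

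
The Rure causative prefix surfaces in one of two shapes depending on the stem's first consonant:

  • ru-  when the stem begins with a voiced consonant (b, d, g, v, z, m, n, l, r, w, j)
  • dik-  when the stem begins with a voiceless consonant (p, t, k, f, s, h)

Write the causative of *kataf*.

dikkataf

*kataf* — first consonant /k/ (voiceless) → dik- → *dikkataf*.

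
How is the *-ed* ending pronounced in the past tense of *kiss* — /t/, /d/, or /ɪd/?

The stem *kiss* ends in a voiceless consonant other than /t/.
The -ed suffix is realized as /ɪd/ after /t, d/; as /t/ after other voiceless consonants; and as /d/ after other voiced sounds.
So -ed on *kiss* is pronounced /t/.

/t/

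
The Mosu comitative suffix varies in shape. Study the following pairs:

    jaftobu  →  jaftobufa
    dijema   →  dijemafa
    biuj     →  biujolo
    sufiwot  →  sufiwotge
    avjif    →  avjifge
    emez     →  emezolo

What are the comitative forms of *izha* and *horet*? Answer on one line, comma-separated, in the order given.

izhafa, horetge

The alternation tracks the final sound of the stem — -ge when the stem ends in a voiceless consonant (*sufiwot*, *avjif*); -olo when the stem ends in a voiced consonant (*biuj*, *emez*); -fa when the stem ends in a vowel (*jaftobu*, *dijema*).
The final sound of *izha* is /a/, which is a vowel, so the suffix is -fa, giving *izhafa*.
*horet* — final sound /t/ (a voiceless consonant) → -ge → *horetge*.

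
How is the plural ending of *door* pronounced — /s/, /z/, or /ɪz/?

/z/

The stem *door* ends in a voiced non-sibilant sound.
The plural suffix surfaces as /ɪz/ after sibilants, /s/ after other voiceless consonants, and /z/ after other voiced sounds.
So the plural -s on *door* is pronounced /z/.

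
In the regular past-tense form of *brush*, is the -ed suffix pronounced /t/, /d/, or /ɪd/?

The stem *brush* ends in a voiceless consonant other than /t/.
The -ed suffix is realized as /ɪd/ after /t, d/; as /t/ after other voiceless consonants; and as /d/ after other voiced sounds.
So -ed on *brush* is pronounced /t/.

/t/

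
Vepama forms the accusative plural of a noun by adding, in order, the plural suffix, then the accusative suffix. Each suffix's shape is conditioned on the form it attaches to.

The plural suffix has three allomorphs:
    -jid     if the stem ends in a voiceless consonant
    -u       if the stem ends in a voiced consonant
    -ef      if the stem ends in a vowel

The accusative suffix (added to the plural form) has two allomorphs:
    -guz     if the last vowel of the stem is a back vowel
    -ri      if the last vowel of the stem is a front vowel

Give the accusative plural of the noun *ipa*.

ipaefri

*ipa*: final sound = /a/, a vowel → -ef → *ipaef*.
The last vowel of the plural form *ipaef* is /e/, which is a front vowel, so the accusative suffix is -ri, giving *ipaefri*.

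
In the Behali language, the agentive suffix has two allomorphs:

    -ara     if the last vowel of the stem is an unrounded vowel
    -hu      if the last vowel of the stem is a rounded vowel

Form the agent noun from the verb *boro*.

*boro*: last vowel = /o/, a rounded vowel → -hu → *borohu*.

borohu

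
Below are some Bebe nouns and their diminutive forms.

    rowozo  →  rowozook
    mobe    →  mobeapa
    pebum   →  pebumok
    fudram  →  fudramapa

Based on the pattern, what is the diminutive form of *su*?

The alternation tracks the last vowel of the stem — -ok when the last vowel of the stem is a rounded vowel (*rowozo*, *pebum*); -apa when the last vowel of the stem is an unrounded vowel (*mobe*, *fudram*).
The last vowel of *su* is /u/, which is a rounded vowel, so the suffix is -ok, giving *suok*.

suok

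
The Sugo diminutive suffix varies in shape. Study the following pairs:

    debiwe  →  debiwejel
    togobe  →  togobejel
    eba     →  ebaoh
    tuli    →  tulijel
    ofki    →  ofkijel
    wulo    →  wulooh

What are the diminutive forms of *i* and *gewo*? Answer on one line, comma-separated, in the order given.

The suffix is conditioned by the last vowel: -jel when the last vowel of the stem is a front vowel (*debiwe*, *togobe*, *tuli*, *ofki*); -oh when the last vowel of the stem is a back vowel (*eba*, *wulo*).
Since the last vowel of *i* is /i/ (a front vowel), it takes -jel, giving *ijel*.
*gewo* — last vowel /o/ (a back vowel) → -oh → *gewooh*.

ijel, gewooh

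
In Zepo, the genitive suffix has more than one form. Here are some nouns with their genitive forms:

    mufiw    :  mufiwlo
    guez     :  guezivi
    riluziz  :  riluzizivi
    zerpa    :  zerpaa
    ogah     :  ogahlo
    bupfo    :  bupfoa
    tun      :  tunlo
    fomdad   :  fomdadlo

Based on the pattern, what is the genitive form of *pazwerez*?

The suffix is conditioned by the final sound: -ivi when the stem ends in a sibilant (*guez*, *riluziz*); -lo when the stem ends in a non-sibilant consonant (*mufiw*, *ogah*, *tun*, *fomdad*); -a when the stem ends in a vowel (*zerpa*, *bupfo*).
Since the final sound of *pazwerez* is /z/ (a sibilant), it takes -ivi, giving *pazwerezivi*.

pazwerezivi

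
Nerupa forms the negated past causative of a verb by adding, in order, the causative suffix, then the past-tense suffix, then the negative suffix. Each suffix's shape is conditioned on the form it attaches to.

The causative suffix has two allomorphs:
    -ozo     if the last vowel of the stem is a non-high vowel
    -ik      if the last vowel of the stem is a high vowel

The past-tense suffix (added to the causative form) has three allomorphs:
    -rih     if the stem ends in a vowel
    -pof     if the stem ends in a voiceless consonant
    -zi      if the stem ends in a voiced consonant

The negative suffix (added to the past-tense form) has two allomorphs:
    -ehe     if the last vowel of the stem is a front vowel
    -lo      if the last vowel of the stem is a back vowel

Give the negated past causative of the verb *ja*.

The last vowel of *ja* is /a/, which is a non-high vowel, so the causative suffix is -ozo, giving *jaozo*.
Since the final sound of the causative form *jaozo* is /o/ (a vowel), it takes -rih, giving *jaozorih*.
The past-tense form *jaozorih*: last vowel = /i/, a front vowel → -ehe → *jaozorihehe*.

jaozorihehe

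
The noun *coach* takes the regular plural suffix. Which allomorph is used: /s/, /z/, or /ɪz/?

The stem *coach* ends in a sibilant (/s, z, ʃ, ʒ, tʃ, dʒ/).
The plural suffix surfaces as /ɪz/ after sibilants, /s/ after other voiceless consonants, and /z/ after other voiced sounds.
So the plural -s on *coach* is pronounced /ɪz/.

/ɪz/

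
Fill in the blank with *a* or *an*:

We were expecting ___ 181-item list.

The indefinite article is chosen by the initial *sound* of the following word, not its spelling.
The number *181* is spoken "one hundred …", beginning with /wʌn/ — a consonant sound.
So the article is *a*: We were expecting a 181-item list.

a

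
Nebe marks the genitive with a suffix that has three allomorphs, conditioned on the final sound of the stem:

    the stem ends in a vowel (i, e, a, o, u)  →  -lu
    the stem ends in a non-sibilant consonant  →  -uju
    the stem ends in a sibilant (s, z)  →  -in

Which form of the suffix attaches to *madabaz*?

-in

*madabaz*: final sound = /z/, a sibilant → -in.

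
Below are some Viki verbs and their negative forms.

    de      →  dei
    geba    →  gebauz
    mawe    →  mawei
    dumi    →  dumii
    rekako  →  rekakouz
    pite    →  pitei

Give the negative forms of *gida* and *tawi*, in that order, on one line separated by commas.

The alternation tracks the last vowel of the stem — -i when the last vowel of the stem is a front vowel (*de*, *mawe*, *dumi*, *pite*); -uz when the last vowel of the stem is a back vowel (*geba*, *rekako*).
The last vowel of *gida* is /a/, which is a back vowel, so the suffix is -uz, giving *gidauz*.
*tawi* — last vowel /i/ (a front vowel) → -i → *tawii*.

gidauz, tawii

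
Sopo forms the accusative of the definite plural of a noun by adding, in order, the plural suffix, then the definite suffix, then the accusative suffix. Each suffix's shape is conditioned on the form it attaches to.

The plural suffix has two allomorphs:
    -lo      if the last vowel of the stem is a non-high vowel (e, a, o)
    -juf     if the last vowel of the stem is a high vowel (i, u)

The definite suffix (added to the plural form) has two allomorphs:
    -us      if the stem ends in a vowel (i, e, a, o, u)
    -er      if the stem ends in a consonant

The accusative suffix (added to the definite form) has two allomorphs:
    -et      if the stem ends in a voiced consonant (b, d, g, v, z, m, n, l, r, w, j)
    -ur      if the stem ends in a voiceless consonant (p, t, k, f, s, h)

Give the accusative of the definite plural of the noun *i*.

ijuferet

Since the last vowel of *i* is /i/ (a high vowel), it takes -juf, giving *ijuf*.
Since the final sound of the plural form *ijuf* is /f/ (a consonant), it takes -er, giving *ijufer*.
The definite form *ijufer*: final consonant = /r/, voiced → -et → *ijuferet*.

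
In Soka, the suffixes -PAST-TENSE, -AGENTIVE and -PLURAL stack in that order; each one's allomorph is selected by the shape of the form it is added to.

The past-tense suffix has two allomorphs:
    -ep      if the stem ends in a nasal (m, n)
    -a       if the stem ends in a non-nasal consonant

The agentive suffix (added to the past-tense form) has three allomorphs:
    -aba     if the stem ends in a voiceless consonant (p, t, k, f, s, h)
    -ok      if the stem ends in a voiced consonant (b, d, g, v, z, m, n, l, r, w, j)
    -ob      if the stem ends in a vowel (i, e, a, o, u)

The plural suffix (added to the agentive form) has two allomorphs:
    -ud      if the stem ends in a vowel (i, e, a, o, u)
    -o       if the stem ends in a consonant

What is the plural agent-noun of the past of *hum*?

*hum* — final consonant /m/ (a nasal) → -ep → *humep*.
Since the final sound of the past-tense form *humep* is /p/ (a voiceless consonant), it takes -aba, giving *humepaba*.
The agentive form *humepaba* — final sound /a/ (a vowel) → -ud → *humepabaud*.

humepabaud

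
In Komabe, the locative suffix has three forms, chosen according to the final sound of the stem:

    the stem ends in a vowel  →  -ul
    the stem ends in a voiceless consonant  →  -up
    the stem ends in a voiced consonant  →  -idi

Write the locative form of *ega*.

*ega* — final sound /a/ (a vowel) → -ul → *egaul*.

egaul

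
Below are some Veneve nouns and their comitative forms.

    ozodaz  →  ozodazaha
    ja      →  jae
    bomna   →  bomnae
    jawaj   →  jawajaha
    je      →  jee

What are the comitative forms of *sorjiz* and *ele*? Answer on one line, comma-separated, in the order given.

Looking at the final sound of each stem: -aha when the stem ends in a consonant (*ozodaz*, *jawaj*); -e when the stem ends in a vowel (*ja*, *bomna*, *je*).
The final sound of *sorjiz* is /z/, which is a consonant, so the suffix is -aha, giving *sorjizaha*.
Since the final sound of *ele* is /e/ (a vowel), it takes -e, giving *elee*.

sorjizaha, elee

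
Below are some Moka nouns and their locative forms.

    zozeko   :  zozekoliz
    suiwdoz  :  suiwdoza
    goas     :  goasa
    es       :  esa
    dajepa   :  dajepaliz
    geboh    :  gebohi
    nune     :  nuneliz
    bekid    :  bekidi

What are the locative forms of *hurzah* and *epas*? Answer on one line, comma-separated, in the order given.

The suffix is conditioned by the final sound: -a when the stem ends in a sibilant (*suiwdoz*, *goas*, *es*); -i when the stem ends in a non-sibilant consonant (*geboh*, *bekid*); -liz when the stem ends in a vowel (*zozeko*, *dajepa*, *nune*).
*hurzah* — final sound /h/ (a non-sibilant consonant) → -i → *hurzahi*.
*epas* — final sound /s/ (a sibilant) → -a → *epasa*.

hurzahi, epasa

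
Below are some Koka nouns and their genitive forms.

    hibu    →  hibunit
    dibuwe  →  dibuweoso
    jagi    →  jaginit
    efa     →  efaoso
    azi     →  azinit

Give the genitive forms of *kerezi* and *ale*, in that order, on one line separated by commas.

The pattern is height harmony: -nit when the last vowel of the stem is a high vowel (*hibu*, *jagi*, *azi*); -oso when the last vowel of the stem is a non-high vowel (*dibuwe*, *efa*).
The last vowel of *kerezi* is /i/, which is a high vowel, so the suffix is -nit, giving *kerezinit*.
The last vowel of *ale* is /e/, which is a non-high vowel, so the suffix is -oso, giving *aleoso*.

kerezinit, aleoso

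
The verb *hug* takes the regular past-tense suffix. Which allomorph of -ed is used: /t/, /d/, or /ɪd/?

The stem *hug* ends in a voiced sound other than /d/.
The -ed suffix is realized as /ɪd/ after /t, d/; as /t/ after other voiceless consonants; and as /d/ after other voiced sounds.
So -ed on *hug* is pronounced /d/.

/d/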